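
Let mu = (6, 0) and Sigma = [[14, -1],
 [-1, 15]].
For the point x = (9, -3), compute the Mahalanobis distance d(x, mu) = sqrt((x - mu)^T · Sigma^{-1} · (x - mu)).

Step 1 — centre the observation: (x - mu) = (3, -3).

Step 2 — invert Sigma. det(Sigma) = 14·15 - (-1)² = 209.
  Sigma^{-1} = (1/det) · [[d, -b], [-b, a]] = [[0.0718, 0.0048],
 [0.0048, 0.067]].

Step 3 — form the quadratic (x - mu)^T · Sigma^{-1} · (x - mu):
  Sigma^{-1} · (x - mu) = (0.201, -0.1866).
  (x - mu)^T · [Sigma^{-1} · (x - mu)] = (3)·(0.201) + (-3)·(-0.1866) = 1.1627.

Step 4 — take square root: d = √(1.1627) ≈ 1.0783.

d(x, mu) = √(1.1627) ≈ 1.0783


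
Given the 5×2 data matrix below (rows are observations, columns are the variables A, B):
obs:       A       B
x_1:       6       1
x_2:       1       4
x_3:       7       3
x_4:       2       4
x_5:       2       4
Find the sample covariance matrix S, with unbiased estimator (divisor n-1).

Step 1 — column means:
  mean(A) = (6 + 1 + 7 + 2 + 2) / 5 = 18/5 = 3.6
  mean(B) = (1 + 4 + 3 + 4 + 4) / 5 = 16/5 = 3.2

Step 2 — sample covariance S[i,j] = (1/(n-1)) · Σ_k (x_{k,i} - mean_i) · (x_{k,j} - mean_j), with n-1 = 4.
  S[A,A] = ((2.4)·(2.4) + (-2.6)·(-2.6) + (3.4)·(3.4) + (-1.6)·(-1.6) + (-1.6)·(-1.6)) / 4 = 29.2/4 = 7.3
  S[A,B] = ((2.4)·(-2.2) + (-2.6)·(0.8) + (3.4)·(-0.2) + (-1.6)·(0.8) + (-1.6)·(0.8)) / 4 = -10.6/4 = -2.65
  S[B,B] = ((-2.2)·(-2.2) + (0.8)·(0.8) + (-0.2)·(-0.2) + (0.8)·(0.8) + (0.8)·(0.8)) / 4 = 6.8/4 = 1.7

S is symmetric (S[j,i] = S[i,j]). Assembling:

S = [[7.3, -2.65],
 [-2.65, 1.7]]


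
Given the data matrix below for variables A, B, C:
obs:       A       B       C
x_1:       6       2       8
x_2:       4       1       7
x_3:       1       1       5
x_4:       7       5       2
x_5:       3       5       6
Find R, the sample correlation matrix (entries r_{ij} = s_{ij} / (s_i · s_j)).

Step 1 — column means:
  mean(A) = (6 + 4 + 1 + 7 + 3) / 5 = 21/5 = 4.2
  mean(B) = (2 + 1 + 1 + 5 + 5) / 5 = 14/5 = 2.8
  mean(C) = (8 + 7 + 5 + 2 + 6) / 5 = 28/5 = 5.6

Step 2 — sample variances and covariances s[i,j] = (1/(n-1)) · Σ_k (x_{k,i} - mean_i) · (x_{k,j} - mean_j), with n-1 = 4:
  s[A,A] = ((1.8)·(1.8) + (-0.2)·(-0.2) + (-3.2)·(-3.2) + (2.8)·(2.8) + (-1.2)·(-1.2)) / 4 = 22.8/4 = 5.7
  s[A,B] = ((1.8)·(-0.8) + (-0.2)·(-1.8) + (-3.2)·(-1.8) + (2.8)·(2.2) + (-1.2)·(2.2)) / 4 = 8.2/4 = 2.05
  s[A,C] = ((1.8)·(2.4) + (-0.2)·(1.4) + (-3.2)·(-0.6) + (2.8)·(-3.6) + (-1.2)·(0.4)) / 4 = -4.6/4 = -1.15
  s[B,B] = ((-0.8)·(-0.8) + (-1.8)·(-1.8) + (-1.8)·(-1.8) + (2.2)·(2.2) + (2.2)·(2.2)) / 4 = 16.8/4 = 4.2
  s[B,C] = ((-0.8)·(2.4) + (-1.8)·(1.4) + (-1.8)·(-0.6) + (2.2)·(-3.6) + (2.2)·(0.4)) / 4 = -10.4/4 = -2.6
  s[C,C] = ((2.4)·(2.4) + (1.4)·(1.4) + (-0.6)·(-0.6) + (-3.6)·(-3.6) + (0.4)·(0.4)) / 4 = 21.2/4 = 5.3
  Sample standard deviations s_i = √(s[i,i]):
  s(A) = √(5.7) = 2.3875
  s(B) = √(4.2) = 2.0494
  s(C) = √(5.3) = 2.3022

Step 3 — r_{ij} = s_{ij} / (s_i · s_j):
  r[A,A] = 1 (diagonal).
  r[A,B] = 2.05 / (2.3875 · 2.0494) = 2.05 / 4.8929 = 0.419
  r[A,C] = -1.15 / (2.3875 · 2.3022) = -1.15 / 5.4964 = -0.2092
  r[B,B] = 1 (diagonal).
  r[B,C] = -2.6 / (2.0494 · 2.3022) = -2.6 / 4.7181 = -0.5511
  r[C,C] = 1 (diagonal).

R is symmetric with unit diagonal. Assembling:

R = [[1, 0.419, -0.2092],
 [0.419, 1, -0.5511],
 [-0.2092, -0.5511, 1]]


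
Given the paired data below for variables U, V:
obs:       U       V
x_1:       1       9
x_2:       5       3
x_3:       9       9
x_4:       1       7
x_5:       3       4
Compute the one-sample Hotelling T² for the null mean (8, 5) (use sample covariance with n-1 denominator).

Step 1 — sample mean vector:
  mean(U) = (1 + 5 + 9 + 1 + 3) / 5 = 19/5 = 3.8
  mean(V) = (9 + 3 + 9 + 7 + 4) / 5 = 32/5 = 6.4
  x̄ = (3.8, 6.4),  deviation x̄ - mu_0 = (3.8, 6.4) - (8, 5) = (-4.2, 1.4).

Step 2 — sample covariance matrix, S[i,j] = (1/(n-1)) · Σ_k (x_{k,i} - mean_i) · (x_{k,j} - mean_j), divisor n-1 = 4:
  S[U,U] = ((-2.8)·(-2.8) + (1.2)·(1.2) + (5.2)·(5.2) + (-2.8)·(-2.8) + (-0.8)·(-0.8)) / 4 = 44.8/4 = 11.2
  S[U,V] = ((-2.8)·(2.6) + (1.2)·(-3.4) + (5.2)·(2.6) + (-2.8)·(0.6) + (-0.8)·(-2.4)) / 4 = 2.4/4 = 0.6
  S[V,V] = ((2.6)·(2.6) + (-3.4)·(-3.4) + (2.6)·(2.6) + (0.6)·(0.6) + (-2.4)·(-2.4)) / 4 = 31.2/4 = 7.8
  S = [[11.2, 0.6],
 [0.6, 7.8]].

Step 3 — invert S. det(S) = 11.2·7.8 - (0.6)² = 87.
  S^{-1} = (1/det) · [[d, -b], [-b, a]] = [[0.0897, -0.0069],
 [-0.0069, 0.1287]].

Step 4 — quadratic form (x̄ - mu_0)^T · S^{-1} · (x̄ - mu_0):
  S^{-1} · (x̄ - mu_0) = (-0.3862, 0.2092),
  (x̄ - mu_0)^T · [...] = (-4.2)·(-0.3862) + (1.4)·(0.2092) = 1.9149.

Step 5 — scale by n: T² = 5 · 1.9149 = 9.5747.

T² ≈ 9.5747


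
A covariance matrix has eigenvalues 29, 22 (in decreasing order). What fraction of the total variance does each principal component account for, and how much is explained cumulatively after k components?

Step 1 — total variance = trace(Sigma) = Σ λ_i = 29 + 22 = 51.

Step 2 — fraction explained by component i = λ_i / Σ λ:
  PC1: 29/51 = 0.5686
  PC2: 22/51 = 0.4314

Step 3 — cumulative fraction after k components = (λ_1 + ... + λ_k) / Σ λ:
  k = 1: 29/51 = 0.5686
  k = 2: (29 + 22)/51 = 51/51 = 1

Summary (fraction, with percent):

explained: PC1 0.5686 (56.86%), PC2 0.4314 (43.14%);  cumulative: 0.5686, 1


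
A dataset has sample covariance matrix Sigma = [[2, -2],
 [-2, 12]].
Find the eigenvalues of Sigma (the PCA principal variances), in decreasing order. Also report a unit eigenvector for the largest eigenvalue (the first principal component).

Step 1 — characteristic polynomial of 2×2 Sigma:
  det(Sigma - λI) = λ² - trace · λ + det = 0.
  trace = 2 + 12 = 14, det = 2·12 - (-2)² = 20.
Step 2 — discriminant:
  Δ = trace² - 4·det = 196 - 80 = 116.
Step 3 — eigenvalues:
  λ = (trace ± √Δ)/2 = (14 ± 10.7703)/2,
  λ_1 = 12.3852,  λ_2 = 1.6148.

Step 4 — unit eigenvector for λ_1: solve (Sigma - λ_1 I)v = 0. First row:
  (2 - 12.3852)·v_x + (-2)·v_y = 0, i.e. (-10.3852)·v_x + (-2)·v_y = 0,
  so v ∝ (b, λ_1 - a) = (-2, 10.3852); multiply by -1 so the first entry is positive: u = (2, -10.3852).
  ||u|| = √((2)² + (-10.3852)²) = √(111.8516) ≈ 10.576,
  v_1 = u/||u|| ≈ (0.1891, -0.982) (||v_1|| = 1).

λ_1 = 12.3852,  λ_2 = 1.6148;  v_1 ≈ (0.1891, -0.982)


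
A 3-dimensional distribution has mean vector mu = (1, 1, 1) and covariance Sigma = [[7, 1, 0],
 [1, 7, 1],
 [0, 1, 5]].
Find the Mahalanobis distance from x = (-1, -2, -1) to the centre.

Step 1 — centre the observation: (x - mu) = (-2, -3, -2).

Step 2 — invert Sigma (cofactor / det for 3×3, or solve directly):
  Sigma^{-1} = [[0.1459, -0.0215, 0.0043],
 [-0.0215, 0.1502, -0.03],
 [0.0043, -0.03, 0.206]].

Step 3 — form the quadratic (x - mu)^T · Sigma^{-1} · (x - mu):
  Sigma^{-1} · (x - mu) = (-0.2361, -0.3476, -0.3305).
  (x - mu)^T · [Sigma^{-1} · (x - mu)] = (-2)·(-0.2361) + (-3)·(-0.3476) + (-2)·(-0.3305) = 2.176.

Step 4 — take square root: d = √(2.176) ≈ 1.4751.

d(x, mu) = √(2.176) ≈ 1.4751


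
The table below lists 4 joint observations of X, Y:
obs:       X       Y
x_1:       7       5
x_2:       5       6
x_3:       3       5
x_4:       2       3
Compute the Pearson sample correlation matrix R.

Step 1 — column means:
  mean(X) = (7 + 5 + 3 + 2) / 4 = 17/4 = 4.25
  mean(Y) = (5 + 6 + 5 + 3) / 4 = 19/4 = 4.75

Step 2 — sample variances and covariances s[i,j] = (1/(n-1)) · Σ_k (x_{k,i} - mean_i) · (x_{k,j} - mean_j), with n-1 = 3:
  s[X,X] = ((2.75)·(2.75) + (0.75)·(0.75) + (-1.25)·(-1.25) + (-2.25)·(-2.25)) / 3 = 14.75/3 = 4.9167
  s[X,Y] = ((2.75)·(0.25) + (0.75)·(1.25) + (-1.25)·(0.25) + (-2.25)·(-1.75)) / 3 = 5.25/3 = 1.75
  s[Y,Y] = ((0.25)·(0.25) + (1.25)·(1.25) + (0.25)·(0.25) + (-1.75)·(-1.75)) / 3 = 4.75/3 = 1.5833
  Sample standard deviations s_i = √(s[i,i]):
  s(X) = √(4.9167) = 2.2174
  s(Y) = √(1.5833) = 1.2583

Step 3 — r_{ij} = s_{ij} / (s_i · s_j):
  r[X,X] = 1 (diagonal).
  r[X,Y] = 1.75 / (2.2174 · 1.2583) = 1.75 / 2.7901 = 0.6272
  r[Y,Y] = 1 (diagonal).

R is symmetric with unit diagonal. Assembling:

R = [[1, 0.6272],
 [0.6272, 1]]


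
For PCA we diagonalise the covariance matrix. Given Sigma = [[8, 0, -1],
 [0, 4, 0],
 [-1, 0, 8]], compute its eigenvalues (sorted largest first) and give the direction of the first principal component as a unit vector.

Step 1 — characteristic polynomial p(λ) = det(λI - Sigma) = λ³ - tr·λ² + c_1·λ - det, where tr = trace, c_1 = sum of the principal 2×2 minors, det = det(Sigma):
  tr = 8 + 4 + 8 = 20,
  c_1 = (8·4 - (0)²) + (8·8 - (-1)²) + (4·8 - (0)²) = 32 + 63 + 32 = 127,
  det = 8·(4·8 - (0)²) - (0)·((0)·8 - (0)·(-1)) + (-1)·((0)·(0) - 4·(-1)) = 8·(32) - (0)·(0) + (-1)·(4) = 252.
  So p(λ) = λ³ - 20λ² + 127λ - 252.
Step 2 — look for an integer root (rational root theorem: any rational root is an integer divisor of 252). Testing λ = 4:
  p(4) = 64 - 320 + 508 - 252 = 0  ✓
  Dividing out (λ - 4): p(λ) = (λ - 4)(λ² - 16λ + 63).
Step 3 — remaining eigenvalues from the quadratic λ² - 16λ + 63 = 0:
  Δ = 16² - 4·63 = 256 - 252 = 4,  λ = (16 ± √4)/2 = (16 ± 2)/2 = 9 or 7.
  Sorted: λ_1 = 9,  λ_2 = 7,  λ_3 = 4  (check: sum = 20 = tr ✓).

Step 4 — unit eigenvector for λ_1 = 9: v spans the null space of (Sigma - λ_1 I), whose rows are
  r_1 = (-1, 0, -1),  r_2 = (0, -5, 0),  r_3 = (-1, 0, -1).
  v is orthogonal to every row, so take v ∝ r_1 × r_2 = ((0)·(0) - (-1)·(-5), (-1)·(0) - (-1)·(0), (-1)·(-5) - (0)·(0)) = (-5, 0, 5).
  Rescale (divide by 5; multiply by -1 so the first nonzero entry is positive): u = (1, 0, -1).
  ||u|| = √((1)² + (0)² + (-1)²) = √(2) ≈ 1.4142,  v_1 = u/||u|| ≈ (0.7071, 0, -0.7071) (||v_1|| = 1).

λ_1 = 9,  λ_2 = 7,  λ_3 = 4;  v_1 ≈ (0.7071, 0, -0.7071)


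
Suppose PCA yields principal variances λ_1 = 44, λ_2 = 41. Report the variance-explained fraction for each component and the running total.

Step 1 — total variance = trace(Sigma) = Σ λ_i = 44 + 41 = 85.

Step 2 — fraction explained by component i = λ_i / Σ λ:
  PC1: 44/85 = 0.5176
  PC2: 41/85 = 0.4824

Step 3 — cumulative fraction after k components = (λ_1 + ... + λ_k) / Σ λ:
  k = 1: 44/85 = 0.5176
  k = 2: (44 + 41)/85 = 85/85 = 1

Summary (fraction, with percent):

explained: PC1 0.5176 (51.76%), PC2 0.4824 (48.24%);  cumulative: 0.5176, 1


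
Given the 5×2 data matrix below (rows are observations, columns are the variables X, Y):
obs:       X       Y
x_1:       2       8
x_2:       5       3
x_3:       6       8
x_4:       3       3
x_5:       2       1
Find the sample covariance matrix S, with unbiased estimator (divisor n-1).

Step 1 — column means:
  mean(X) = (2 + 5 + 6 + 3 + 2) / 5 = 18/5 = 3.6
  mean(Y) = (8 + 3 + 8 + 3 + 1) / 5 = 23/5 = 4.6

Step 2 — sample covariance S[i,j] = (1/(n-1)) · Σ_k (x_{k,i} - mean_i) · (x_{k,j} - mean_j), with n-1 = 4.
  S[X,X] = ((-1.6)·(-1.6) + (1.4)·(1.4) + (2.4)·(2.4) + (-0.6)·(-0.6) + (-1.6)·(-1.6)) / 4 = 13.2/4 = 3.3
  S[X,Y] = ((-1.6)·(3.4) + (1.4)·(-1.6) + (2.4)·(3.4) + (-0.6)·(-1.6) + (-1.6)·(-3.6)) / 4 = 7.2/4 = 1.8
  S[Y,Y] = ((3.4)·(3.4) + (-1.6)·(-1.6) + (3.4)·(3.4) + (-1.6)·(-1.6) + (-3.6)·(-3.6)) / 4 = 41.2/4 = 10.3

S is symmetric (S[j,i] = S[i,j]). Assembling:

S = [[3.3, 1.8],
 [1.8, 10.3]]


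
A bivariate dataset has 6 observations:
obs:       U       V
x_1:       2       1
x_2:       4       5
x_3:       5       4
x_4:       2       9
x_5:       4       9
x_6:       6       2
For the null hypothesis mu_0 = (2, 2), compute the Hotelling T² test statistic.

Step 1 — sample mean vector:
  mean(U) = (2 + 4 + 5 + 2 + 4 + 6) / 6 = 23/6 = 3.8333
  mean(V) = (1 + 5 + 4 + 9 + 9 + 2) / 6 = 30/6 = 5
  x̄ = (3.8333, 5),  deviation x̄ - mu_0 = (3.8333, 5) - (2, 2) = (1.8333, 3).

Step 2 — sample covariance matrix, S[i,j] = (1/(n-1)) · Σ_k (x_{k,i} - mean_i) · (x_{k,j} - mean_j), divisor n-1 = 5:
  S[U,U] = ((-1.8333)·(-1.8333) + (0.1667)·(0.1667) + (1.1667)·(1.1667) + (-1.8333)·(-1.8333) + (0.1667)·(0.1667) + (2.1667)·(2.1667)) / 5 = 12.8333/5 = 2.5667
  S[U,V] = ((-1.8333)·(-4) + (0.1667)·(0) + (1.1667)·(-1) + (-1.8333)·(4) + (0.1667)·(4) + (2.1667)·(-3)) / 5 = -7/5 = -1.4
  S[V,V] = ((-4)·(-4) + (0)·(0) + (-1)·(-1) + (4)·(4) + (4)·(4) + (-3)·(-3)) / 5 = 58/5 = 11.6
  S = [[2.5667, -1.4],
 [-1.4, 11.6]].

Step 3 — invert S. det(S) = 2.5667·11.6 - (-1.4)² = 27.8133.
  S^{-1} = (1/det) · [[d, -b], [-b, a]] = [[0.4171, 0.0503],
 [0.0503, 0.0923]].

Step 4 — quadratic form (x̄ - mu_0)^T · S^{-1} · (x̄ - mu_0):
  S^{-1} · (x̄ - mu_0) = (0.9156, 0.3691),
  (x̄ - mu_0)^T · [...] = (1.8333)·(0.9156) + (3)·(0.3691) = 2.786.

Step 5 — scale by n: T² = 6 · 2.786 = 16.7162.

T² ≈ 16.7162


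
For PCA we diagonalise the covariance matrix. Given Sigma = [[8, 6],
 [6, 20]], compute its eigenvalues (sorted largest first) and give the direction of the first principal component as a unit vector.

Step 1 — characteristic polynomial of 2×2 Sigma:
  det(Sigma - λI) = λ² - trace · λ + det = 0.
  trace = 8 + 20 = 28, det = 8·20 - (6)² = 124.
Step 2 — discriminant:
  Δ = trace² - 4·det = 784 - 496 = 288.
Step 3 — eigenvalues:
  λ = (trace ± √Δ)/2 = (28 ± 16.9706)/2,
  λ_1 = 22.4853,  λ_2 = 5.5147.

Step 4 — unit eigenvector for λ_1: solve (Sigma - λ_1 I)v = 0. First row:
  (8 - 22.4853)·v_x + (6)·v_y = 0, i.e. (-14.4853)·v_x + (6)·v_y = 0,
  so v ∝ (b, λ_1 - a) = (6, 14.4853) = u.
  ||u|| = √((6)² + (14.4853)²) = √(245.8234) ≈ 15.6788,
  v_1 = u/||u|| ≈ (0.3827, 0.9239) (||v_1|| = 1).

λ_1 = 22.4853,  λ_2 = 5.5147;  v_1 ≈ (0.3827, 0.9239)


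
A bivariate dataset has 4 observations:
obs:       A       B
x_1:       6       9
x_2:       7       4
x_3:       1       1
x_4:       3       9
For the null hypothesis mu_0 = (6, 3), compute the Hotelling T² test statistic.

Step 1 — sample mean vector:
  mean(A) = (6 + 7 + 1 + 3) / 4 = 17/4 = 4.25
  mean(B) = (9 + 4 + 1 + 9) / 4 = 23/4 = 5.75
  x̄ = (4.25, 5.75),  deviation x̄ - mu_0 = (4.25, 5.75) - (6, 3) = (-1.75, 2.75).

Step 2 — sample covariance matrix, S[i,j] = (1/(n-1)) · Σ_k (x_{k,i} - mean_i) · (x_{k,j} - mean_j), divisor n-1 = 3:
  S[A,A] = ((1.75)·(1.75) + (2.75)·(2.75) + (-3.25)·(-3.25) + (-1.25)·(-1.25)) / 3 = 22.75/3 = 7.5833
  S[A,B] = ((1.75)·(3.25) + (2.75)·(-1.75) + (-3.25)·(-4.75) + (-1.25)·(3.25)) / 3 = 12.25/3 = 4.0833
  S[B,B] = ((3.25)·(3.25) + (-1.75)·(-1.75) + (-4.75)·(-4.75) + (3.25)·(3.25)) / 3 = 46.75/3 = 15.5833
  S = [[7.5833, 4.0833],
 [4.0833, 15.5833]].

Step 3 — invert S. det(S) = 7.5833·15.5833 - (4.0833)² = 101.5.
  S^{-1} = (1/det) · [[d, -b], [-b, a]] = [[0.1535, -0.0402],
 [-0.0402, 0.0747]].

Step 4 — quadratic form (x̄ - mu_0)^T · S^{-1} · (x̄ - mu_0):
  S^{-1} · (x̄ - mu_0) = (-0.3793, 0.2759),
  (x̄ - mu_0)^T · [...] = (-1.75)·(-0.3793) + (2.75)·(0.2759) = 1.4224.

Step 5 — scale by n: T² = 4 · 1.4224 = 5.6897.

T² ≈ 5.6897


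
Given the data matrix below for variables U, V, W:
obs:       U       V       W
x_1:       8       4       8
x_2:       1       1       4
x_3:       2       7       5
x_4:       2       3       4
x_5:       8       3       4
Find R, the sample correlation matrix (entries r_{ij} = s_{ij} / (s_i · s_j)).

Step 1 — column means:
  mean(U) = (8 + 1 + 2 + 2 + 8) / 5 = 21/5 = 4.2
  mean(V) = (4 + 1 + 7 + 3 + 3) / 5 = 18/5 = 3.6
  mean(W) = (8 + 4 + 5 + 4 + 4) / 5 = 25/5 = 5

Step 2 — sample variances and covariances s[i,j] = (1/(n-1)) · Σ_k (x_{k,i} - mean_i) · (x_{k,j} - mean_j), with n-1 = 4:
  s[U,U] = ((3.8)·(3.8) + (-3.2)·(-3.2) + (-2.2)·(-2.2) + (-2.2)·(-2.2) + (3.8)·(3.8)) / 4 = 48.8/4 = 12.2
  s[U,V] = ((3.8)·(0.4) + (-3.2)·(-2.6) + (-2.2)·(3.4) + (-2.2)·(-0.6) + (3.8)·(-0.6)) / 4 = 1.4/4 = 0.35
  s[U,W] = ((3.8)·(3) + (-3.2)·(-1) + (-2.2)·(0) + (-2.2)·(-1) + (3.8)·(-1)) / 4 = 13/4 = 3.25
  s[V,V] = ((0.4)·(0.4) + (-2.6)·(-2.6) + (3.4)·(3.4) + (-0.6)·(-0.6) + (-0.6)·(-0.6)) / 4 = 19.2/4 = 4.8
  s[V,W] = ((0.4)·(3) + (-2.6)·(-1) + (3.4)·(0) + (-0.6)·(-1) + (-0.6)·(-1)) / 4 = 5/4 = 1.25
  s[W,W] = ((3)·(3) + (-1)·(-1) + (0)·(0) + (-1)·(-1) + (-1)·(-1)) / 4 = 12/4 = 3
  Sample standard deviations s_i = √(s[i,i]):
  s(U) = √(12.2) = 3.4928
  s(V) = √(4.8) = 2.1909
  s(W) = √(3) = 1.7321

Step 3 — r_{ij} = s_{ij} / (s_i · s_j):
  r[U,U] = 1 (diagonal).
  r[U,V] = 0.35 / (3.4928 · 2.1909) = 0.35 / 7.6525 = 0.0457
  r[U,W] = 3.25 / (3.4928 · 1.7321) = 3.25 / 6.0498 = 0.5372
  r[V,V] = 1 (diagonal).
  r[V,W] = 1.25 / (2.1909 · 1.7321) = 1.25 / 3.7947 = 0.3294
  r[W,W] = 1 (diagonal).

R is symmetric with unit diagonal. Assembling:

R = [[1, 0.0457, 0.5372],
 [0.0457, 1, 0.3294],
 [0.5372, 0.3294, 1]]


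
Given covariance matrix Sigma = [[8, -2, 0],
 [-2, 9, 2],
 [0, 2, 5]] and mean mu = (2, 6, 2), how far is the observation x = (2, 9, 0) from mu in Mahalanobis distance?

Step 1 — centre the observation: (x - mu) = (0, 3, -2).

Step 2 — invert Sigma (cofactor / det for 3×3, or solve directly):
  Sigma^{-1} = [[0.1331, 0.0325, -0.013],
 [0.0325, 0.1299, -0.0519],
 [-0.013, -0.0519, 0.2208]].

Step 3 — form the quadratic (x - mu)^T · Sigma^{-1} · (x - mu):
  Sigma^{-1} · (x - mu) = (0.1234, 0.4935, -0.5974).
  (x - mu)^T · [Sigma^{-1} · (x - mu)] = (0)·(0.1234) + (3)·(0.4935) + (-2)·(-0.5974) = 2.6753.

Step 4 — take square root: d = √(2.6753) ≈ 1.6356.

d(x, mu) = √(2.6753) ≈ 1.6356


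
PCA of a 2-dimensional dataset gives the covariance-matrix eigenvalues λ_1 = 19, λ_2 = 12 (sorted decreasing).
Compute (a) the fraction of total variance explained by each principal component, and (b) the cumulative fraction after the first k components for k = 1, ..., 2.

Step 1 — total variance = trace(Sigma) = Σ λ_i = 19 + 12 = 31.

Step 2 — fraction explained by component i = λ_i / Σ λ:
  PC1: 19/31 = 0.6129
  PC2: 12/31 = 0.3871

Step 3 — cumulative fraction after k components = (λ_1 + ... + λ_k) / Σ λ:
  k = 1: 19/31 = 0.6129
  k = 2: (19 + 12)/31 = 31/31 = 1

Summary (fraction, with percent):

explained: PC1 0.6129 (61.29%), PC2 0.3871 (38.71%);  cumulative: 0.6129, 1


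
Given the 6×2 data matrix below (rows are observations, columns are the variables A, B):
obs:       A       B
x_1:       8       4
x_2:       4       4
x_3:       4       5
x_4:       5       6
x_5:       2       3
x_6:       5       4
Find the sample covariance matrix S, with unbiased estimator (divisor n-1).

Step 1 — column means:
  mean(A) = (8 + 4 + 4 + 5 + 2 + 5) / 6 = 28/6 = 4.6667
  mean(B) = (4 + 4 + 5 + 6 + 3 + 4) / 6 = 26/6 = 4.3333

Step 2 — sample covariance S[i,j] = (1/(n-1)) · Σ_k (x_{k,i} - mean_i) · (x_{k,j} - mean_j), with n-1 = 5.
  S[A,A] = ((3.3333)·(3.3333) + (-0.6667)·(-0.6667) + (-0.6667)·(-0.6667) + (0.3333)·(0.3333) + (-2.6667)·(-2.6667) + (0.3333)·(0.3333)) / 5 = 19.3333/5 = 3.8667
  S[A,B] = ((3.3333)·(-0.3333) + (-0.6667)·(-0.3333) + (-0.6667)·(0.6667) + (0.3333)·(1.6667) + (-2.6667)·(-1.3333) + (0.3333)·(-0.3333)) / 5 = 2.6667/5 = 0.5333
  S[B,B] = ((-0.3333)·(-0.3333) + (-0.3333)·(-0.3333) + (0.6667)·(0.6667) + (1.6667)·(1.6667) + (-1.3333)·(-1.3333) + (-0.3333)·(-0.3333)) / 5 = 5.3333/5 = 1.0667

S is symmetric (S[j,i] = S[i,j]). Assembling:

S = [[3.8667, 0.5333],
 [0.5333, 1.0667]]


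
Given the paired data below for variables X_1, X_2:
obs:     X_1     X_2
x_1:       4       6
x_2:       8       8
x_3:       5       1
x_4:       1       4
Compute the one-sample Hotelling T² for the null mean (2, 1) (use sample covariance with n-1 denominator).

Step 1 — sample mean vector:
  mean(X_1) = (4 + 8 + 5 + 1) / 4 = 18/4 = 4.5
  mean(X_2) = (6 + 8 + 1 + 4) / 4 = 19/4 = 4.75
  x̄ = (4.5, 4.75),  deviation x̄ - mu_0 = (4.5, 4.75) - (2, 1) = (2.5, 3.75).

Step 2 — sample covariance matrix, S[i,j] = (1/(n-1)) · Σ_k (x_{k,i} - mean_i) · (x_{k,j} - mean_j), divisor n-1 = 3:
  S[X_1,X_1] = ((-0.5)·(-0.5) + (3.5)·(3.5) + (0.5)·(0.5) + (-3.5)·(-3.5)) / 3 = 25/3 = 8.3333
  S[X_1,X_2] = ((-0.5)·(1.25) + (3.5)·(3.25) + (0.5)·(-3.75) + (-3.5)·(-0.75)) / 3 = 11.5/3 = 3.8333
  S[X_2,X_2] = ((1.25)·(1.25) + (3.25)·(3.25) + (-3.75)·(-3.75) + (-0.75)·(-0.75)) / 3 = 26.75/3 = 8.9167
  S = [[8.3333, 3.8333],
 [3.8333, 8.9167]].

Step 3 — invert S. det(S) = 8.3333·8.9167 - (3.8333)² = 59.6111.
  S^{-1} = (1/det) · [[d, -b], [-b, a]] = [[0.1496, -0.0643],
 [-0.0643, 0.1398]].

Step 4 — quadratic form (x̄ - mu_0)^T · S^{-1} · (x̄ - mu_0):
  S^{-1} · (x̄ - mu_0) = (0.1328, 0.3635),
  (x̄ - mu_0)^T · [...] = (2.5)·(0.1328) + (3.75)·(0.3635) = 1.695.

Step 5 — scale by n: T² = 4 · 1.695 = 6.7801.

T² ≈ 6.7801


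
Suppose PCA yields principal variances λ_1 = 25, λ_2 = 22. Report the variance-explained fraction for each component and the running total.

Step 1 — total variance = trace(Sigma) = Σ λ_i = 25 + 22 = 47.

Step 2 — fraction explained by component i = λ_i / Σ λ:
  PC1: 25/47 = 0.5319
  PC2: 22/47 = 0.4681

Step 3 — cumulative fraction after k components = (λ_1 + ... + λ_k) / Σ λ:
  k = 1: 25/47 = 0.5319
  k = 2: (25 + 22)/47 = 47/47 = 1

Summary (fraction, with percent):

explained: PC1 0.5319 (53.19%), PC2 0.4681 (46.81%);  cumulative: 0.5319, 1


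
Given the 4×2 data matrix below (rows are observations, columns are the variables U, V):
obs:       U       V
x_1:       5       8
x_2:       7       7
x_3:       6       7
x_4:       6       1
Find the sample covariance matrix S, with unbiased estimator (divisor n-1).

Step 1 — column means:
  mean(U) = (5 + 7 + 6 + 6) / 4 = 24/4 = 6
  mean(V) = (8 + 7 + 7 + 1) / 4 = 23/4 = 5.75

Step 2 — sample covariance S[i,j] = (1/(n-1)) · Σ_k (x_{k,i} - mean_i) · (x_{k,j} - mean_j), with n-1 = 3.
  S[U,U] = ((-1)·(-1) + (1)·(1) + (0)·(0) + (0)·(0)) / 3 = 2/3 = 0.6667
  S[U,V] = ((-1)·(2.25) + (1)·(1.25) + (0)·(1.25) + (0)·(-4.75)) / 3 = -1/3 = -0.3333
  S[V,V] = ((2.25)·(2.25) + (1.25)·(1.25) + (1.25)·(1.25) + (-4.75)·(-4.75)) / 3 = 30.75/3 = 10.25

S is symmetric (S[j,i] = S[i,j]). Assembling:

S = [[0.6667, -0.3333],
 [-0.3333, 10.25]]


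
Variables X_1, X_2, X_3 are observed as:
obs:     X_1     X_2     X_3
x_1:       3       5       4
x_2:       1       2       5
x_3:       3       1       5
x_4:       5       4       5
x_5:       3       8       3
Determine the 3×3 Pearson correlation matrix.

Step 1 — column means:
  mean(X_1) = (3 + 1 + 3 + 5 + 3) / 5 = 15/5 = 3
  mean(X_2) = (5 + 2 + 1 + 4 + 8) / 5 = 20/5 = 4
  mean(X_3) = (4 + 5 + 5 + 5 + 3) / 5 = 22/5 = 4.4

Step 2 — sample variances and covariances s[i,j] = (1/(n-1)) · Σ_k (x_{k,i} - mean_i) · (x_{k,j} - mean_j), with n-1 = 4:
  s[X_1,X_1] = ((0)·(0) + (-2)·(-2) + (0)·(0) + (2)·(2) + (0)·(0)) / 4 = 8/4 = 2
  s[X_1,X_2] = ((0)·(1) + (-2)·(-2) + (0)·(-3) + (2)·(0) + (0)·(4)) / 4 = 4/4 = 1
  s[X_1,X_3] = ((0)·(-0.4) + (-2)·(0.6) + (0)·(0.6) + (2)·(0.6) + (0)·(-1.4)) / 4 = 0/4 = 0
  s[X_2,X_2] = ((1)·(1) + (-2)·(-2) + (-3)·(-3) + (0)·(0) + (4)·(4)) / 4 = 30/4 = 7.5
  s[X_2,X_3] = ((1)·(-0.4) + (-2)·(0.6) + (-3)·(0.6) + (0)·(0.6) + (4)·(-1.4)) / 4 = -9/4 = -2.25
  s[X_3,X_3] = ((-0.4)·(-0.4) + (0.6)·(0.6) + (0.6)·(0.6) + (0.6)·(0.6) + (-1.4)·(-1.4)) / 4 = 3.2/4 = 0.8
  Sample standard deviations s_i = √(s[i,i]):
  s(X_1) = √(2) = 1.4142
  s(X_2) = √(7.5) = 2.7386
  s(X_3) = √(0.8) = 0.8944

Step 3 — r_{ij} = s_{ij} / (s_i · s_j):
  r[X_1,X_1] = 1 (diagonal).
  r[X_1,X_2] = 1 / (1.4142 · 2.7386) = 1 / 3.873 = 0.2582
  r[X_1,X_3] = 0 / (1.4142 · 0.8944) = 0 / 1.2649 = 0
  r[X_2,X_2] = 1 (diagonal).
  r[X_2,X_3] = -2.25 / (2.7386 · 0.8944) = -2.25 / 2.4495 = -0.9186
  r[X_3,X_3] = 1 (diagonal).

R is symmetric with unit diagonal. Assembling:

R = [[1, 0.2582, 0],
 [0.2582, 1, -0.9186],
 [0, -0.9186, 1]]


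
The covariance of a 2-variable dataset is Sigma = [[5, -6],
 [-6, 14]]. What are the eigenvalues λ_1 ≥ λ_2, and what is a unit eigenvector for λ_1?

Step 1 — characteristic polynomial of 2×2 Sigma:
  det(Sigma - λI) = λ² - trace · λ + det = 0.
  trace = 5 + 14 = 19, det = 5·14 - (-6)² = 34.
Step 2 — discriminant:
  Δ = trace² - 4·det = 361 - 136 = 225.
Step 3 — eigenvalues:
  λ = (trace ± √Δ)/2 = (19 ± 15)/2,
  λ_1 = 17,  λ_2 = 2.

Step 4 — unit eigenvector for λ_1: solve (Sigma - λ_1 I)v = 0. First row:
  (5 - 17)·v_x + (-6)·v_y = 0, i.e. (-12)·v_x + (-6)·v_y = 0,
  so v ∝ (b, λ_1 - a) = (-6, 12); multiply by -1 so the first entry is positive: u = (6, -12).
  ||u|| = √((6)² + (-12)²) = √(180) ≈ 13.4164,
  v_1 = u/||u|| ≈ (0.4472, -0.8944) (||v_1|| = 1).

λ_1 = 17,  λ_2 = 2;  v_1 ≈ (0.4472, -0.8944)


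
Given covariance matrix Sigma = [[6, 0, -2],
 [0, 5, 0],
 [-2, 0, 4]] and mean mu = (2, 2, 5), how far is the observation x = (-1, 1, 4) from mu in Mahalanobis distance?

Step 1 — centre the observation: (x - mu) = (-3, -1, -1).

Step 2 — invert Sigma (cofactor / det for 3×3, or solve directly):
  Sigma^{-1} = [[0.2, 0, 0.1],
 [0, 0.2, 0],
 [0.1, 0, 0.3]].

Step 3 — form the quadratic (x - mu)^T · Sigma^{-1} · (x - mu):
  Sigma^{-1} · (x - mu) = (-0.7, -0.2, -0.6).
  (x - mu)^T · [Sigma^{-1} · (x - mu)] = (-3)·(-0.7) + (-1)·(-0.2) + (-1)·(-0.6) = 2.9.

Step 4 — take square root: d = √(2.9) ≈ 1.7029.

d(x, mu) = √(2.9) ≈ 1.7029


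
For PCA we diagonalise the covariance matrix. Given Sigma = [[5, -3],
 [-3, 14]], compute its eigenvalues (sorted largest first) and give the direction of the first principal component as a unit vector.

Step 1 — characteristic polynomial of 2×2 Sigma:
  det(Sigma - λI) = λ² - trace · λ + det = 0.
  trace = 5 + 14 = 19, det = 5·14 - (-3)² = 61.
Step 2 — discriminant:
  Δ = trace² - 4·det = 361 - 244 = 117.
Step 3 — eigenvalues:
  λ = (trace ± √Δ)/2 = (19 ± 10.8167)/2,
  λ_1 = 14.9083,  λ_2 = 4.0917.

Step 4 — unit eigenvector for λ_1: solve (Sigma - λ_1 I)v = 0. First row:
  (5 - 14.9083)·v_x + (-3)·v_y = 0, i.e. (-9.9083)·v_x + (-3)·v_y = 0,
  so v ∝ (b, λ_1 - a) = (-3, 9.9083); multiply by -1 so the first entry is positive: u = (3, -9.9083).
  ||u|| = √((3)² + (-9.9083)²) = √(107.1749) ≈ 10.3525,
  v_1 = u/||u|| ≈ (0.2898, -0.9571) (||v_1|| = 1).

λ_1 = 14.9083,  λ_2 = 4.0917;  v_1 ≈ (0.2898, -0.9571)


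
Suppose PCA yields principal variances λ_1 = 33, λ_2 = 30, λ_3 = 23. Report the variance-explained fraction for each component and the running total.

Step 1 — total variance = trace(Sigma) = Σ λ_i = 33 + 30 + 23 = 86.

Step 2 — fraction explained by component i = λ_i / Σ λ:
  PC1: 33/86 = 0.3837
  PC2: 30/86 = 0.3488
  PC3: 23/86 = 0.2674

Step 3 — cumulative fraction after k components = (λ_1 + ... + λ_k) / Σ λ:
  k = 1: 33/86 = 0.3837
  k = 2: (33 + 30)/86 = 63/86 = 0.7326
  k = 3: (33 + 30 + 23)/86 = 86/86 = 1

Summary (fraction, with percent):

explained: PC1 0.3837 (38.37%), PC2 0.3488 (34.88%), PC3 0.2674 (26.74%);  cumulative: 0.3837, 0.7326, 1


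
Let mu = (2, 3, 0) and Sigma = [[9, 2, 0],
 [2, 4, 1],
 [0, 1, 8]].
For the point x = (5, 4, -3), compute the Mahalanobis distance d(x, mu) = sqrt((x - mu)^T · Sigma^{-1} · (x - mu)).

Step 1 — centre the observation: (x - mu) = (3, 1, -3).

Step 2 — invert Sigma (cofactor / det for 3×3, or solve directly):
  Sigma^{-1} = [[0.1255, -0.0648, 0.0081],
 [-0.0648, 0.2915, -0.0364],
 [0.0081, -0.0364, 0.1296]].

Step 3 — form the quadratic (x - mu)^T · Sigma^{-1} · (x - mu):
  Sigma^{-1} · (x - mu) = (0.2874, 0.2065, -0.4008).
  (x - mu)^T · [Sigma^{-1} · (x - mu)] = (3)·(0.2874) + (1)·(0.2065) + (-3)·(-0.4008) = 2.2713.

Step 4 — take square root: d = √(2.2713) ≈ 1.5071.

d(x, mu) = √(2.2713) ≈ 1.5071


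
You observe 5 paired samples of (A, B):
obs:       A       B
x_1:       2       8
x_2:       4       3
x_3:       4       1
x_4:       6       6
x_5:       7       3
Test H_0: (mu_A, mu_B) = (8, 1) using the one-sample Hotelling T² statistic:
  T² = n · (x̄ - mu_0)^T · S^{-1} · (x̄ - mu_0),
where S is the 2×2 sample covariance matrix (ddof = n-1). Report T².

Step 1 — sample mean vector:
  mean(A) = (2 + 4 + 4 + 6 + 7) / 5 = 23/5 = 4.6
  mean(B) = (8 + 3 + 1 + 6 + 3) / 5 = 21/5 = 4.2
  x̄ = (4.6, 4.2),  deviation x̄ - mu_0 = (4.6, 4.2) - (8, 1) = (-3.4, 3.2).

Step 2 — sample covariance matrix, S[i,j] = (1/(n-1)) · Σ_k (x_{k,i} - mean_i) · (x_{k,j} - mean_j), divisor n-1 = 4:
  S[A,A] = ((-2.6)·(-2.6) + (-0.6)·(-0.6) + (-0.6)·(-0.6) + (1.4)·(1.4) + (2.4)·(2.4)) / 4 = 15.2/4 = 3.8
  S[A,B] = ((-2.6)·(3.8) + (-0.6)·(-1.2) + (-0.6)·(-3.2) + (1.4)·(1.8) + (2.4)·(-1.2)) / 4 = -7.6/4 = -1.9
  S[B,B] = ((3.8)·(3.8) + (-1.2)·(-1.2) + (-3.2)·(-3.2) + (1.8)·(1.8) + (-1.2)·(-1.2)) / 4 = 30.8/4 = 7.7
  S = [[3.8, -1.9],
 [-1.9, 7.7]].

Step 3 — invert S. det(S) = 3.8·7.7 - (-1.9)² = 25.65.
  S^{-1} = (1/det) · [[d, -b], [-b, a]] = [[0.3002, 0.0741],
 [0.0741, 0.1481]].

Step 4 — quadratic form (x̄ - mu_0)^T · S^{-1} · (x̄ - mu_0):
  S^{-1} · (x̄ - mu_0) = (-0.7836, 0.2222),
  (x̄ - mu_0)^T · [...] = (-3.4)·(-0.7836) + (3.2)·(0.2222) = 3.3754.

Step 5 — scale by n: T² = 5 · 3.3754 = 16.8772.

T² ≈ 16.8772


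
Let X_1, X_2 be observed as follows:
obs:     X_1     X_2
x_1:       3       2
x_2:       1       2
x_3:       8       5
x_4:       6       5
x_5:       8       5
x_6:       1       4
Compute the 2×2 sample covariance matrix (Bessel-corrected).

Step 1 — column means:
  mean(X_1) = (3 + 1 + 8 + 6 + 8 + 1) / 6 = 27/6 = 4.5
  mean(X_2) = (2 + 2 + 5 + 5 + 5 + 4) / 6 = 23/6 = 3.8333

Step 2 — sample covariance S[i,j] = (1/(n-1)) · Σ_k (x_{k,i} - mean_i) · (x_{k,j} - mean_j), with n-1 = 5.
  S[X_1,X_1] = ((-1.5)·(-1.5) + (-3.5)·(-3.5) + (3.5)·(3.5) + (1.5)·(1.5) + (3.5)·(3.5) + (-3.5)·(-3.5)) / 5 = 53.5/5 = 10.7
  S[X_1,X_2] = ((-1.5)·(-1.8333) + (-3.5)·(-1.8333) + (3.5)·(1.1667) + (1.5)·(1.1667) + (3.5)·(1.1667) + (-3.5)·(0.1667)) / 5 = 18.5/5 = 3.7
  S[X_2,X_2] = ((-1.8333)·(-1.8333) + (-1.8333)·(-1.8333) + (1.1667)·(1.1667) + (1.1667)·(1.1667) + (1.1667)·(1.1667) + (0.1667)·(0.1667)) / 5 = 10.8333/5 = 2.1667

S is symmetric (S[j,i] = S[i,j]). Assembling:

S = [[10.7, 3.7],
 [3.7, 2.1667]]


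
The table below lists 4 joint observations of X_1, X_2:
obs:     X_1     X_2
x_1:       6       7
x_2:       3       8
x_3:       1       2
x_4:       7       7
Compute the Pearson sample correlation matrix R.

Step 1 — column means:
  mean(X_1) = (6 + 3 + 1 + 7) / 4 = 17/4 = 4.25
  mean(X_2) = (7 + 8 + 2 + 7) / 4 = 24/4 = 6

Step 2 — sample variances and covariances s[i,j] = (1/(n-1)) · Σ_k (x_{k,i} - mean_i) · (x_{k,j} - mean_j), with n-1 = 3:
  s[X_1,X_1] = ((1.75)·(1.75) + (-1.25)·(-1.25) + (-3.25)·(-3.25) + (2.75)·(2.75)) / 3 = 22.75/3 = 7.5833
  s[X_1,X_2] = ((1.75)·(1) + (-1.25)·(2) + (-3.25)·(-4) + (2.75)·(1)) / 3 = 15/3 = 5
  s[X_2,X_2] = ((1)·(1) + (2)·(2) + (-4)·(-4) + (1)·(1)) / 3 = 22/3 = 7.3333
  Sample standard deviations s_i = √(s[i,i]):
  s(X_1) = √(7.5833) = 2.7538
  s(X_2) = √(7.3333) = 2.708

Step 3 — r_{ij} = s_{ij} / (s_i · s_j):
  r[X_1,X_1] = 1 (diagonal).
  r[X_1,X_2] = 5 / (2.7538 · 2.708) = 5 / 7.4573 = 0.6705
  r[X_2,X_2] = 1 (diagonal).

R is symmetric with unit diagonal. Assembling:

R = [[1, 0.6705],
 [0.6705, 1]]


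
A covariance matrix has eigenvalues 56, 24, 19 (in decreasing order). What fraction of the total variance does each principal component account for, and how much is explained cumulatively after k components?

Step 1 — total variance = trace(Sigma) = Σ λ_i = 56 + 24 + 19 = 99.

Step 2 — fraction explained by component i = λ_i / Σ λ:
  PC1: 56/99 = 0.5657
  PC2: 24/99 = 0.2424
  PC3: 19/99 = 0.1919

Step 3 — cumulative fraction after k components = (λ_1 + ... + λ_k) / Σ λ:
  k = 1: 56/99 = 0.5657
  k = 2: (56 + 24)/99 = 80/99 = 0.8081
  k = 3: (56 + 24 + 19)/99 = 99/99 = 1

Summary (fraction, with percent):

explained: PC1 0.5657 (56.57%), PC2 0.2424 (24.24%), PC3 0.1919 (19.19%);  cumulative: 0.5657, 0.8081, 1


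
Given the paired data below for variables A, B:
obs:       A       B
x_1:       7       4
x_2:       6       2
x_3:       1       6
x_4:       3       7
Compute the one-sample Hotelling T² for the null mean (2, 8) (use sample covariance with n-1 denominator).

Step 1 — sample mean vector:
  mean(A) = (7 + 6 + 1 + 3) / 4 = 17/4 = 4.25
  mean(B) = (4 + 2 + 6 + 7) / 4 = 19/4 = 4.75
  x̄ = (4.25, 4.75),  deviation x̄ - mu_0 = (4.25, 4.75) - (2, 8) = (2.25, -3.25).

Step 2 — sample covariance matrix, S[i,j] = (1/(n-1)) · Σ_k (x_{k,i} - mean_i) · (x_{k,j} - mean_j), divisor n-1 = 3:
  S[A,A] = ((2.75)·(2.75) + (1.75)·(1.75) + (-3.25)·(-3.25) + (-1.25)·(-1.25)) / 3 = 22.75/3 = 7.5833
  S[A,B] = ((2.75)·(-0.75) + (1.75)·(-2.75) + (-3.25)·(1.25) + (-1.25)·(2.25)) / 3 = -13.75/3 = -4.5833
  S[B,B] = ((-0.75)·(-0.75) + (-2.75)·(-2.75) + (1.25)·(1.25) + (2.25)·(2.25)) / 3 = 14.75/3 = 4.9167
  S = [[7.5833, -4.5833],
 [-4.5833, 4.9167]].

Step 3 — invert S. det(S) = 7.5833·4.9167 - (-4.5833)² = 16.2778.
  S^{-1} = (1/det) · [[d, -b], [-b, a]] = [[0.302, 0.2816],
 [0.2816, 0.4659]].

Step 4 — quadratic form (x̄ - mu_0)^T · S^{-1} · (x̄ - mu_0):
  S^{-1} · (x̄ - mu_0) = (-0.2355, -0.8805),
  (x̄ - mu_0)^T · [...] = (2.25)·(-0.2355) + (-3.25)·(-0.8805) = 2.3319.

Step 5 — scale by n: T² = 4 · 2.3319 = 9.3276.

T² ≈ 9.3276


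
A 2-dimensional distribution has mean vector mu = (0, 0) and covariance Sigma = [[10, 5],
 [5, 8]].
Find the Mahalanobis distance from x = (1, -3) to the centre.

Step 1 — centre the observation: (x - mu) = (1, -3).

Step 2 — invert Sigma. det(Sigma) = 10·8 - (5)² = 55.
  Sigma^{-1} = (1/det) · [[d, -b], [-b, a]] = [[0.1455, -0.0909],
 [-0.0909, 0.1818]].

Step 3 — form the quadratic (x - mu)^T · Sigma^{-1} · (x - mu):
  Sigma^{-1} · (x - mu) = (0.4182, -0.6364).
  (x - mu)^T · [Sigma^{-1} · (x - mu)] = (1)·(0.4182) + (-3)·(-0.6364) = 2.3273.

Step 4 — take square root: d = √(2.3273) ≈ 1.5255.

d(x, mu) = √(2.3273) ≈ 1.5255


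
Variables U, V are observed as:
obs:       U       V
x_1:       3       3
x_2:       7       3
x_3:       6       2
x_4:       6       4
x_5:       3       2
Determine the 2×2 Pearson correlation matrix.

Step 1 — column means:
  mean(U) = (3 + 7 + 6 + 6 + 3) / 5 = 25/5 = 5
  mean(V) = (3 + 3 + 2 + 4 + 2) / 5 = 14/5 = 2.8

Step 2 — sample variances and covariances s[i,j] = (1/(n-1)) · Σ_k (x_{k,i} - mean_i) · (x_{k,j} - mean_j), with n-1 = 4:
  s[U,U] = ((-2)·(-2) + (2)·(2) + (1)·(1) + (1)·(1) + (-2)·(-2)) / 4 = 14/4 = 3.5
  s[U,V] = ((-2)·(0.2) + (2)·(0.2) + (1)·(-0.8) + (1)·(1.2) + (-2)·(-0.8)) / 4 = 2/4 = 0.5
  s[V,V] = ((0.2)·(0.2) + (0.2)·(0.2) + (-0.8)·(-0.8) + (1.2)·(1.2) + (-0.8)·(-0.8)) / 4 = 2.8/4 = 0.7
  Sample standard deviations s_i = √(s[i,i]):
  s(U) = √(3.5) = 1.8708
  s(V) = √(0.7) = 0.8367

Step 3 — r_{ij} = s_{ij} / (s_i · s_j):
  r[U,U] = 1 (diagonal).
  r[U,V] = 0.5 / (1.8708 · 0.8367) = 0.5 / 1.5652 = 0.3194
  r[V,V] = 1 (diagonal).

R is symmetric with unit diagonal. Assembling:

R = [[1, 0.3194],
 [0.3194, 1]]


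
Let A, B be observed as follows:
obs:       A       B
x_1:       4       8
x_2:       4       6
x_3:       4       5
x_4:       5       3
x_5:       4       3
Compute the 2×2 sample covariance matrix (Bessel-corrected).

Step 1 — column means:
  mean(A) = (4 + 4 + 4 + 5 + 4) / 5 = 21/5 = 4.2
  mean(B) = (8 + 6 + 5 + 3 + 3) / 5 = 25/5 = 5

Step 2 — sample covariance S[i,j] = (1/(n-1)) · Σ_k (x_{k,i} - mean_i) · (x_{k,j} - mean_j), with n-1 = 4.
  S[A,A] = ((-0.2)·(-0.2) + (-0.2)·(-0.2) + (-0.2)·(-0.2) + (0.8)·(0.8) + (-0.2)·(-0.2)) / 4 = 0.8/4 = 0.2
  S[A,B] = ((-0.2)·(3) + (-0.2)·(1) + (-0.2)·(0) + (0.8)·(-2) + (-0.2)·(-2)) / 4 = -2/4 = -0.5
  S[B,B] = ((3)·(3) + (1)·(1) + (0)·(0) + (-2)·(-2) + (-2)·(-2)) / 4 = 18/4 = 4.5

S is symmetric (S[j,i] = S[i,j]). Assembling:

S = [[0.2, -0.5],
 [-0.5, 4.5]]


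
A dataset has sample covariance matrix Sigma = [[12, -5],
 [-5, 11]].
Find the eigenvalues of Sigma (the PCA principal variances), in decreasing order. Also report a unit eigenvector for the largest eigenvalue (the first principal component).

Step 1 — characteristic polynomial of 2×2 Sigma:
  det(Sigma - λI) = λ² - trace · λ + det = 0.
  trace = 12 + 11 = 23, det = 12·11 - (-5)² = 107.
Step 2 — discriminant:
  Δ = trace² - 4·det = 529 - 428 = 101.
Step 3 — eigenvalues:
  λ = (trace ± √Δ)/2 = (23 ± 10.0499)/2,
  λ_1 = 16.5249,  λ_2 = 6.4751.

Step 4 — unit eigenvector for λ_1: solve (Sigma - λ_1 I)v = 0. First row:
  (12 - 16.5249)·v_x + (-5)·v_y = 0, i.e. (-4.5249)·v_x + (-5)·v_y = 0,
  so v ∝ (b, λ_1 - a) = (-5, 4.5249); multiply by -1 so the first entry is positive: u = (5, -4.5249).
  ||u|| = √((5)² + (-4.5249)²) = √(45.4751) ≈ 6.7435,
  v_1 = u/||u|| ≈ (0.7415, -0.671) (||v_1|| = 1).

λ_1 = 16.5249,  λ_2 = 6.4751;  v_1 ≈ (0.7415, -0.671)


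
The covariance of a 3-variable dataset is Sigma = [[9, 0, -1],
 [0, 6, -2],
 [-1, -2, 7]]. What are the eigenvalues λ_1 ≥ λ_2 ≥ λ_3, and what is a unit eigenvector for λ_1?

Step 1 — characteristic polynomial p(λ) = det(λI - Sigma) = λ³ - tr·λ² + c_1·λ - det, where tr = trace, c_1 = sum of the principal 2×2 minors, det = det(Sigma):
  tr = 9 + 6 + 7 = 22,
  c_1 = (9·6 - (0)²) + (9·7 - (-1)²) + (6·7 - (-2)²) = 54 + 62 + 38 = 154,
  det = 9·(6·7 - (-2)²) - (0)·((0)·7 - (-2)·(-1)) + (-1)·((0)·(-2) - 6·(-1)) = 9·(38) - (0)·(-2) + (-1)·(6) = 336.
  So p(λ) = λ³ - 22λ² + 154λ - 336.
Step 2 — look for an integer root (rational root theorem: any rational root is an integer divisor of 336). Testing λ = 8:
  p(8) = 512 - 1408 + 1232 - 336 = 0  ✓
  Dividing out (λ - 8): p(λ) = (λ - 8)(λ² - 14λ + 42).
Step 3 — remaining eigenvalues from the quadratic λ² - 14λ + 42 = 0:
  Δ = 14² - 4·42 = 196 - 168 = 28,  λ = (14 ± √28)/2 = (14 ± 5.2915)/2 ≈ 9.6458 or 4.3542.
  Sorted: λ_1 = 9.6458,  λ_2 = 8,  λ_3 = 4.3542  (check: sum = 22 = tr ✓).

Step 4 — unit eigenvector for λ_1 ≈ 9.6458: v spans the null space of (Sigma - λ_1 I), whose rows are
  r_1 = (-0.6458, 0, -1),  r_2 = (0, -3.6458, -2),  r_3 = (-1, -2, -2.6458).
  v is orthogonal to every row, so take v ∝ r_1 × r_2 = ((0)·(-2) - (-1)·(-3.6458), (-1)·(0) - (-0.6458)·(-2), (-0.6458)·(-3.6458) - (0)·(0)) ≈ (-3.6458, -1.2915, 2.3542).
  Rescale (multiply by -1 so the first nonzero entry is positive): u = (3.6458, 1.2915, -2.3542).
  ||u|| = √((3.6458)² + (1.2915)² + (-2.3542)²) = √(20.502) ≈ 4.5279,  v_1 = u/||u|| ≈ (0.8052, 0.2852, -0.5199) (||v_1|| = 1).

λ_1 = 9.6458,  λ_2 = 8,  λ_3 = 4.3542;  v_1 ≈ (0.8052, 0.2852, -0.5199)


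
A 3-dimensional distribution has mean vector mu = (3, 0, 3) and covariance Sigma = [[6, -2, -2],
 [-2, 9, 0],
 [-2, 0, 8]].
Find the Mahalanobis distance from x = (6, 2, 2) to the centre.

Step 1 — centre the observation: (x - mu) = (3, 2, -1).

Step 2 — invert Sigma (cofactor / det for 3×3, or solve directly):
  Sigma^{-1} = [[0.1978, 0.044, 0.0495],
 [0.044, 0.1209, 0.011],
 [0.0495, 0.011, 0.1374]].

Step 3 — form the quadratic (x - mu)^T · Sigma^{-1} · (x - mu):
  Sigma^{-1} · (x - mu) = (0.6319, 0.3626, 0.033).
  (x - mu)^T · [Sigma^{-1} · (x - mu)] = (3)·(0.6319) + (2)·(0.3626) + (-1)·(0.033) = 2.5879.

Step 4 — take square root: d = √(2.5879) ≈ 1.6087.

d(x, mu) = √(2.5879) ≈ 1.6087


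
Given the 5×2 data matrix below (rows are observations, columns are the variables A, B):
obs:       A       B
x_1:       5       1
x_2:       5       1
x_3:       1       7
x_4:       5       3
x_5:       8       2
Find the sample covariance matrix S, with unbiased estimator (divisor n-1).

Step 1 — column means:
  mean(A) = (5 + 5 + 1 + 5 + 8) / 5 = 24/5 = 4.8
  mean(B) = (1 + 1 + 7 + 3 + 2) / 5 = 14/5 = 2.8

Step 2 — sample covariance S[i,j] = (1/(n-1)) · Σ_k (x_{k,i} - mean_i) · (x_{k,j} - mean_j), with n-1 = 4.
  S[A,A] = ((0.2)·(0.2) + (0.2)·(0.2) + (-3.8)·(-3.8) + (0.2)·(0.2) + (3.2)·(3.2)) / 4 = 24.8/4 = 6.2
  S[A,B] = ((0.2)·(-1.8) + (0.2)·(-1.8) + (-3.8)·(4.2) + (0.2)·(0.2) + (3.2)·(-0.8)) / 4 = -19.2/4 = -4.8
  S[B,B] = ((-1.8)·(-1.8) + (-1.8)·(-1.8) + (4.2)·(4.2) + (0.2)·(0.2) + (-0.8)·(-0.8)) / 4 = 24.8/4 = 6.2

S is symmetric (S[j,i] = S[i,j]). Assembling:

S = [[6.2, -4.8],
 [-4.8, 6.2]]
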